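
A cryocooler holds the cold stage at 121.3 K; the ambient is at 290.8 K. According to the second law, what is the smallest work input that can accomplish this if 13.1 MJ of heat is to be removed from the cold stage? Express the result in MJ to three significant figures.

18.3 MJ

The reservoir spacing is ΔT = 290.8 − 121.3 = 169.5 K.
The reversible limit is COP_R = T_C/ΔT = 0.7156, so W_min = Q_C/COP = Q_C·ΔT/T_C.
W_min = 13.10 × 169.5/121.30 = 18.31 MJ.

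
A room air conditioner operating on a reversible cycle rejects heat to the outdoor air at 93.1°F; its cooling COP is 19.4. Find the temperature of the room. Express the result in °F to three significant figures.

For a Carnot refrigerator COP_R = T_C/(T_H − T_C), so T_C = COP·T_H/(1 + COP).
With T_H = 307.09 K, T_C = 19.4 × 307.09/20.40 = 292.04 K.
Converting, 292.04 K = 66.00°F.

66.0 °F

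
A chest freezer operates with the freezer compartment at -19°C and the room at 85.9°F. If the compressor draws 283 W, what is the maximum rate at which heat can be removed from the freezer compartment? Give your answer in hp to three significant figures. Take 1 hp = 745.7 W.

In absolute terms T_C = 254.15 K and T_H = 303.09 K, so ΔT = 48.94 K.
COP_Carnot = T_C/ΔT = 254.15/48.94 = 5.193.
Q̇_max = COP_Carnot × Ẇ = 5.193 × 283.0 W = 1470 W = 1.971 hp.

1.97 hp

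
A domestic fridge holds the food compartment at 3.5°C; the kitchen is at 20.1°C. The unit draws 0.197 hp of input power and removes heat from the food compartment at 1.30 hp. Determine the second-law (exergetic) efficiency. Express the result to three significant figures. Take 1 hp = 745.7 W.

0.396

COP_actual = Q̇_C/Ẇ = 1.300/0.1970 = 6.599.
In absolute terms T_C = 276.65 K and T_H = 293.25 K, so ΔT = 16.60 K.
COP_Carnot = T_C/ΔT = 276.65/16.60 = 16.67.
η_II = COP_actual/COP_Carnot = 6.599/16.67 = 0.3960.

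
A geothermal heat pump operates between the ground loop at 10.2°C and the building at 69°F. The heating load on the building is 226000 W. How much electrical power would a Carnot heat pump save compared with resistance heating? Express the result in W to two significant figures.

220000 W

In absolute terms T_C = 283.35 K and T_H = 293.71 K, so ΔT = 10.36 K.
COP_Carnot = T_H/ΔT = 293.71/10.36 = 28.36.
Resistance heating needs Ẇ_res = Q̇_H = 226000 W; the reversible heat pump needs only Ẇ_hp = Q̇_H/COP = 7968 W.
Saving = 226000 − 7968 = 218000 W.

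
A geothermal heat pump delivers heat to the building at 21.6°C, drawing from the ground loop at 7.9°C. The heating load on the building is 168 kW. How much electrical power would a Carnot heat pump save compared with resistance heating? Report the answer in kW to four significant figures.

160.2 kW

In absolute terms T_C = 281.05 K and T_H = 294.75 K, so ΔT = 13.70 K.
COP_Carnot = T_H/ΔT = 294.75/13.70 = 21.51.
Resistance heating needs Ẇ_res = Q̇_H = 168.0 kW; the reversible heat pump needs only Ẇ_hp = Q̇_H/COP = 7.809 kW.
Saving = 168.0 − 7.809 = 160.2 kW.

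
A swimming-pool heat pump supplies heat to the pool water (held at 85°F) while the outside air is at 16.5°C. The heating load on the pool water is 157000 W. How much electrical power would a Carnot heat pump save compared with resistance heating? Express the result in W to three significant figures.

In absolute terms T_C = 289.65 K and T_H = 302.59 K, so ΔT = 12.94 K.
COP_Carnot = T_H/ΔT = 302.59/12.94 = 23.38.
Resistance heating needs Ẇ_res = Q̇_H = 157000 W; the reversible heat pump needs only Ẇ_hp = Q̇_H/COP = 6716 W.
Saving = 157000 − 6716 = 150300 W.

150000 W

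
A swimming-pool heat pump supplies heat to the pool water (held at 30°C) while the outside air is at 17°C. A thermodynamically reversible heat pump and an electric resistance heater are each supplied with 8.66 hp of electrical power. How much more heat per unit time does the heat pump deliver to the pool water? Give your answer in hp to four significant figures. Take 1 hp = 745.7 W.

193.3 hp

In absolute terms T_C = 290.15 K and T_H = 303.15 K, so ΔT = 13.00 K.
COP_Carnot = T_H/ΔT = 303.15/13.00 = 23.32.
The heat pump delivers Q̇_H = COP × Ẇ = 201.9 hp; the resistance heater delivers Ẇ = 8.660 hp.
Extra = (COP − 1)·Ẇ = 193.3 hp.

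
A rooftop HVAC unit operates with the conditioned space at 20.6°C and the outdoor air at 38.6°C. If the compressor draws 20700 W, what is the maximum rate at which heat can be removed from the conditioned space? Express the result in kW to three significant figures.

338 kW

In absolute terms T_C = 293.75 K and T_H = 311.75 K, so ΔT = 18.00 K.
COP_Carnot = T_C/ΔT = 293.75/18.00 = 16.32.
Q̇_max = COP_Carnot × Ẇ = 16.32 × 20700 W = 337800 W = 337.8 kW.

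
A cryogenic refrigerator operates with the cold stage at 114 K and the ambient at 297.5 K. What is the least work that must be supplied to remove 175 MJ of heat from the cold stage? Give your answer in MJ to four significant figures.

281.7 MJ

The reservoir spacing is ΔT = 297.5 − 114 = 183.5 K.
The reversible limit is COP_R = T_C/ΔT = 0.6213, so W_min = Q_C/COP = Q_C·ΔT/T_C.
W_min = 175.0 × 183.5/114.00 = 281.7 MJ.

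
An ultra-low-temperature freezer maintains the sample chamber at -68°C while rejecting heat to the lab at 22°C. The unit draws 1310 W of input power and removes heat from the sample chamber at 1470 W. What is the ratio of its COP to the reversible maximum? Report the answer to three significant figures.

COP_actual = Q̇_C/Ẇ = 1470/1310 = 1.122.
In absolute terms T_C = 205.15 K and T_H = 295.15 K, so ΔT = 90.00 K.
COP_Carnot = T_C/ΔT = 205.15/90.00 = 2.279.
η_II = COP_actual/COP_Carnot = 1.122/2.279 = 0.4923.

0.492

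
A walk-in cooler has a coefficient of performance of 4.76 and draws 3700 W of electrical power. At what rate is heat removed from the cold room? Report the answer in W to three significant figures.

17600 W

Q̇_C = COP × Ẇ = 4.76 × 3700 = 17610 W.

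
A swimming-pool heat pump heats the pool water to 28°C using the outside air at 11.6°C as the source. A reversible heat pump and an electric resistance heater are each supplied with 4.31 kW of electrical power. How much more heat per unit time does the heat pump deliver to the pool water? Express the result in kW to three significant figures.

In absolute terms T_C = 284.75 K and T_H = 301.15 K, so ΔT = 16.40 K.
COP_Carnot = T_H/ΔT = 301.15/16.40 = 18.36.
The heat pump delivers Q̇_H = COP × Ẇ = 79.14 kW; the resistance heater delivers Ẇ = 4.310 kW.
Extra = (COP − 1)·Ẇ = 74.83 kW.

74.8 kW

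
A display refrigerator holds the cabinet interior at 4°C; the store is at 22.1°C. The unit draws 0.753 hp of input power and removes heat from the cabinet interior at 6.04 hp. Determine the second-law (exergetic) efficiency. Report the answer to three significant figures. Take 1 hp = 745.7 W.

0.524

COP_actual = Q̇_C/Ẇ = 6.040/0.7530 = 8.021.
In absolute terms T_C = 277.15 K and T_H = 295.25 K, so ΔT = 18.10 K.
COP_Carnot = T_C/ΔT = 277.15/18.10 = 15.31.
η_II = COP_actual/COP_Carnot = 8.021/15.31 = 0.5238.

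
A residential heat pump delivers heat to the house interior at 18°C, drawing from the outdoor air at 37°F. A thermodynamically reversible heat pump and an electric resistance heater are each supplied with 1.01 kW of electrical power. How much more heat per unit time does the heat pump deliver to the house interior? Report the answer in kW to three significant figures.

In absolute terms T_C = 275.93 K and T_H = 291.15 K, so ΔT = 15.22 K.
COP_Carnot = T_H/ΔT = 291.15/15.22 = 19.13.
The heat pump delivers Q̇_H = COP × Ẇ = 19.32 kW; the resistance heater delivers Ẇ = 1.010 kW.
Extra = (COP − 1)·Ẇ = 18.31 kW.

18.3 kW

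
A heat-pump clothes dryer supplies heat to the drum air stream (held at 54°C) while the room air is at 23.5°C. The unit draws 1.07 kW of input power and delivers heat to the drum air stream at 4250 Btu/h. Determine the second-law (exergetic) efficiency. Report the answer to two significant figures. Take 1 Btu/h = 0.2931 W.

Converting, Q̇_H = 4250 Btu/h = 1.246 kW, so COP_actual = Q̇_H/Ẇ = 1.246/1.070 = 1.164.
In absolute terms T_C = 296.65 K and T_H = 327.15 K, so ΔT = 30.50 K.
COP_Carnot = T_H/ΔT = 327.15/30.50 = 10.73.
η_II = COP_actual/COP_Carnot = 1.164/10.73 = 0.1085.

0.11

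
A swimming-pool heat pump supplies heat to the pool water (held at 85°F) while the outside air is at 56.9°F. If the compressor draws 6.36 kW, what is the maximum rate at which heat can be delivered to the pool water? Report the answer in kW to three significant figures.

In absolute terms T_C = 286.98 K and T_H = 302.59 K, so ΔT = 15.61 K.
COP_Carnot = T_H/ΔT = 302.59/15.61 = 19.38.
Q̇_max = COP_Carnot × Ẇ = 19.38 × 6.360 kW = 123.3 kW.

123 kW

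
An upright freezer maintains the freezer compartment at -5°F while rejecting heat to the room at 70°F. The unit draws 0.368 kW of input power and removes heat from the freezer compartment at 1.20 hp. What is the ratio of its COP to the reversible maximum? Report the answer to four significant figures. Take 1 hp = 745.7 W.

0.4011

Converting, Q̇_C = 1.200 hp = 0.8948 kW, so COP_actual = Q̇_C/Ẇ = 0.8948/0.3680 = 2.432.
In absolute terms T_C = 252.59 K and T_H = 294.26 K, so ΔT = 41.67 K.
COP_Carnot = T_C/ΔT = 252.59/41.67 = 6.062.
η_II = COP_actual/COP_Carnot = 2.432/6.062 = 0.4011.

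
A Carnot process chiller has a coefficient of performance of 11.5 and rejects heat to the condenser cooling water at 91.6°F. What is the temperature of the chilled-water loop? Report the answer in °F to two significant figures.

For a Carnot refrigerator COP_R = T_C/(T_H − T_C), so T_C = COP·T_H/(1 + COP).
With T_H = 306.26 K, T_C = 11.5 × 306.26/12.50 = 281.76 K.
Converting, 281.76 K = 47.50°F.

47 °F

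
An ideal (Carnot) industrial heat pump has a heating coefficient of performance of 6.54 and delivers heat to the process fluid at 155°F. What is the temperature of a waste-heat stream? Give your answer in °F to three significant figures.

COP_HP = T_H/(T_H − T_C) gives T_H − T_C = T_H/COP.
With T_H = 341.48 K, T_C = 341.48 × (1 − 1/6.54) = 289.27 K.
Converting, 289.27 K = 61.01°F.

61.0 °F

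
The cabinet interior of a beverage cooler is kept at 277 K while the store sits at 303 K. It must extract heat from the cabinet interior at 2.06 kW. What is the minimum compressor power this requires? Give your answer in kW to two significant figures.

The reservoir spacing is ΔT = 303 − 277 = 26.00 K.
COP_Carnot = T_C/ΔT = 277.00/26.00 = 10.65.
Ẇ_min = Q̇/COP_Carnot = 2.060/10.65 = 0.1934 kW.

0.19 kW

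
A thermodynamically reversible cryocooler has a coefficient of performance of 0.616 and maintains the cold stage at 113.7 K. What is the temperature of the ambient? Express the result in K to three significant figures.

COP_R = T_C/(T_H − T_C) gives T_H − T_C = T_C/COP.
With T_C = 113.70 K, T_H = 113.70 × (1 + 1/0.616) = 298.28 K.

298 K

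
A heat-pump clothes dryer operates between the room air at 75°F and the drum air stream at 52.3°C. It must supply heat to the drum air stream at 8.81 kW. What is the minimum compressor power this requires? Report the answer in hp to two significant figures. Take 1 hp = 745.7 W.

1.0 hp

In absolute terms T_C = 297.04 K and T_H = 325.45 K, so ΔT = 28.41 K.
COP_Carnot = T_H/ΔT = 325.45/28.41 = 11.46.
Ẇ_min = Q̇/COP_Carnot = 8.810/11.46 = 0.7691 kW = 1.031 hp.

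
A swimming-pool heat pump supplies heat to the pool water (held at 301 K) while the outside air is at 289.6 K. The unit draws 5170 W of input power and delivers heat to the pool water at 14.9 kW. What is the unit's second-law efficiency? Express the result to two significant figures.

0.11

Converting, Q̇_H = 14.90 kW = 14900 W, so COP_actual = Q̇_H/Ẇ = 14900/5170 = 2.882.
The reservoir spacing is ΔT = 301 − 289.6 = 11.40 K.
COP_Carnot = T_H/ΔT = 301.00/11.40 = 26.40.
η_II = COP_actual/COP_Carnot = 2.882/26.40 = 0.1092.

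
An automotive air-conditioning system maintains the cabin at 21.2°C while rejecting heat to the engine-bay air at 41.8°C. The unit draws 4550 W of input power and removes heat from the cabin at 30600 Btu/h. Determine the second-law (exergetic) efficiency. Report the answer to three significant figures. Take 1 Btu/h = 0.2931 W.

0.138

Converting, Q̇_C = 30600 Btu/h = 8969 W, so COP_actual = Q̇_C/Ẇ = 8969/4550 = 1.971.
In absolute terms T_C = 294.35 K and T_H = 314.95 K, so ΔT = 20.60 K.
COP_Carnot = T_C/ΔT = 294.35/20.60 = 14.29.
η_II = COP_actual/COP_Carnot = 1.971/14.29 = 0.1380.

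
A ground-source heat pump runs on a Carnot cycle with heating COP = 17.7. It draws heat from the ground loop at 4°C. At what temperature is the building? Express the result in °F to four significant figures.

COP_HP = T_H/(T_H − T_C) rearranges to T_H = COP·T_C/(COP − 1).
With T_C = 277.15 K, T_H = 17.7 × 277.15/16.70 = 293.75 K.
Converting, 293.75 K = 69.07°F.

69.07 °F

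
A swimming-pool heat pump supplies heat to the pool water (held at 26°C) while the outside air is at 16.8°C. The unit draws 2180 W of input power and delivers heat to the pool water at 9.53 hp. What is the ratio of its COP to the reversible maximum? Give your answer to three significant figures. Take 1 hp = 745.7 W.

Converting, Q̇_H = 9.530 hp = 7107 W, so COP_actual = Q̇_H/Ẇ = 7107/2180 = 3.260.
In absolute terms T_C = 289.95 K and T_H = 299.15 K, so ΔT = 9.200 K.
COP_Carnot = T_H/ΔT = 299.15/9.200 = 32.52.
η_II = COP_actual/COP_Carnot = 3.260/32.52 = 0.1003.

0.100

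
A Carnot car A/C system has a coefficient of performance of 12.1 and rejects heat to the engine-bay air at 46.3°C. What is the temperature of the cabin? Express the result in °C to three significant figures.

21.9 °C

For a Carnot refrigerator COP_R = T_C/(T_H − T_C), so T_C = COP·T_H/(1 + COP).
With T_H = 319.45 K, T_C = 12.1 × 319.45/13.10 = 295.06 K.
Converting, 295.06 K = 21.91°C.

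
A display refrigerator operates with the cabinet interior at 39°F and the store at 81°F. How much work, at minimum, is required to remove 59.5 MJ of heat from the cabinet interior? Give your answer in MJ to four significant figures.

In absolute terms T_C = 277.04 K and T_H = 300.37 K, so ΔT = 23.33 K.
The reversible limit is COP_R = T_C/ΔT = 11.87, so W_min = Q_C/COP = Q_C·ΔT/T_C.
W_min = 59.50 × 23.33/277.04 = 5.011 MJ.

5.011 MJ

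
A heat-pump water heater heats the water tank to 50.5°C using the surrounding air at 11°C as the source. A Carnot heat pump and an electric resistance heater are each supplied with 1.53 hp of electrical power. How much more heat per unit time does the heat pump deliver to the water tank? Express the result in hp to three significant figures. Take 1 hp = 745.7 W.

In absolute terms T_C = 284.15 K and T_H = 323.65 K, so ΔT = 39.50 K.
COP_Carnot = T_H/ΔT = 323.65/39.50 = 8.194.
The heat pump delivers Q̇_H = COP × Ẇ = 12.54 hp; the resistance heater delivers Ẇ = 1.530 hp.
Extra = (COP − 1)·Ẇ = 11.01 hp.

11.0 hp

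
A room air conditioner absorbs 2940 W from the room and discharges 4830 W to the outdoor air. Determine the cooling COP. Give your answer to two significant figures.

1.6

The first law gives Q̇_H = Q̇_C + Ẇ, so the three rates are Q̇_C = 2940, Q̇_H = 4830, Ẇ = 1890 W.
COP_R = Q̇_C/Ẇ = 2940/1890 = 1.556.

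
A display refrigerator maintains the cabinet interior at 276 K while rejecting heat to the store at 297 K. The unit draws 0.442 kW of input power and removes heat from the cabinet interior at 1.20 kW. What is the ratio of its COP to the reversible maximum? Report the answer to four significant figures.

0.2066

COP_actual = Q̇_C/Ẇ = 1.200/0.4420 = 2.715.
The reservoir spacing is ΔT = 297 − 276 = 21.00 K.
COP_Carnot = T_C/ΔT = 276.00/21.00 = 13.14.
η_II = COP_actual/COP_Carnot = 2.715/13.14 = 0.2066.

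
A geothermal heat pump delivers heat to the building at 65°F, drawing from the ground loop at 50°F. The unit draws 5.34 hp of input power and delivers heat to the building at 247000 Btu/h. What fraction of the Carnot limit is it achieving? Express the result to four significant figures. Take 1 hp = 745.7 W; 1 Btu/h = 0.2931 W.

Converting, Q̇_H = 247000 Btu/h = 97.08 hp, so COP_actual = Q̇_H/Ẇ = 97.08/5.340 = 18.18.
In absolute terms T_C = 283.15 K and T_H = 291.48 K, so ΔT = 8.333 K.
COP_Carnot = T_H/ΔT = 291.48/8.333 = 34.98.
η_II = COP_actual/COP_Carnot = 18.18/34.98 = 0.5198.

0.5198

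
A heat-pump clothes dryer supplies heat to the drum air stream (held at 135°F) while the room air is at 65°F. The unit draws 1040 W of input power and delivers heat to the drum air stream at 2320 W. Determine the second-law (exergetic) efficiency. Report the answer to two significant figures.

COP_actual = Q̇_H/Ẇ = 2320/1040 = 2.231.
In absolute terms T_C = 291.48 K and T_H = 330.37 K, so ΔT = 38.89 K.
COP_Carnot = T_H/ΔT = 330.37/38.89 = 8.495.
η_II = COP_actual/COP_Carnot = 2.231/8.495 = 0.2626.

0.26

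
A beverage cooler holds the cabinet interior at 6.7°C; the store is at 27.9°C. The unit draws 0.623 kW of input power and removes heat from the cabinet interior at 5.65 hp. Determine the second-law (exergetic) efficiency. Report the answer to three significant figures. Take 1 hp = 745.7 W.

0.512

Converting, Q̇_C = 5.650 hp = 4.213 kW, so COP_actual = Q̇_C/Ẇ = 4.213/0.6230 = 6.763.
In absolute terms T_C = 279.85 K and T_H = 301.05 K, so ΔT = 21.20 K.
COP_Carnot = T_C/ΔT = 279.85/21.20 = 13.20.
η_II = COP_actual/COP_Carnot = 6.763/13.20 = 0.5123.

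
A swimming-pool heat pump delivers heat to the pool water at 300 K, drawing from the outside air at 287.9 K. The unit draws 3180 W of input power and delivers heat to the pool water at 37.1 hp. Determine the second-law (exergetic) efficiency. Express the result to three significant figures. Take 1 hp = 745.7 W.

0.351

Converting, Q̇_H = 37.10 hp = 27670 W, so COP_actual = Q̇_H/Ẇ = 27670/3180 = 8.700.
The reservoir spacing is ΔT = 300 − 287.9 = 12.10 K.
COP_Carnot = T_H/ΔT = 300.00/12.10 = 24.79.
η_II = COP_actual/COP_Carnot = 8.700/24.79 = 0.3509.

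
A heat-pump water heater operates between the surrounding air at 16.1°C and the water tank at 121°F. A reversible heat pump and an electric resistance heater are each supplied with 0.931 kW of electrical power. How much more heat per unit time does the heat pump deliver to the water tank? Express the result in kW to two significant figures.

In absolute terms T_C = 289.25 K and T_H = 322.59 K, so ΔT = 33.34 K.
COP_Carnot = T_H/ΔT = 322.59/33.34 = 9.675.
The heat pump delivers Q̇_H = COP × Ẇ = 9.007 kW; the resistance heater delivers Ẇ = 0.9310 kW.
Extra = (COP − 1)·Ẇ = 8.076 kW.

8.1 kW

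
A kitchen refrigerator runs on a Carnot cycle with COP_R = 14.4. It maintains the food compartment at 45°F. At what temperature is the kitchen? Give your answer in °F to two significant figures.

80 °F

COP_R = T_C/(T_H − T_C) gives T_H − T_C = T_C/COP.
With T_C = 280.37 K, T_H = 280.37 × (1 + 1/14.4) = 299.84 K.
Converting, 299.84 K = 80.05°F.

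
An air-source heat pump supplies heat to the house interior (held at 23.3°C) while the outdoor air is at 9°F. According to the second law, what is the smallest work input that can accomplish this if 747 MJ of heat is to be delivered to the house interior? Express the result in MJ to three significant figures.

In absolute terms T_C = 260.37 K and T_H = 296.45 K, so ΔT = 36.08 K.
The reversible limit is COP_HP = T_H/ΔT = 8.217, so W_min = Q_H/COP = Q_H·ΔT/T_H.
W_min = 747.0 × 36.08/296.45 = 90.91 MJ.

90.9 MJ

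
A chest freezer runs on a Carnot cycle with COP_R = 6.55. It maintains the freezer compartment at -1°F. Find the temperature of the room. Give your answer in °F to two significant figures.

69 °F

COP_R = T_C/(T_H − T_C) gives T_H − T_C = T_C/COP.
With T_C = 254.82 K, T_H = 254.82 × (1 + 1/6.55) = 293.72 K.
Converting, 293.72 K = 69.03°F.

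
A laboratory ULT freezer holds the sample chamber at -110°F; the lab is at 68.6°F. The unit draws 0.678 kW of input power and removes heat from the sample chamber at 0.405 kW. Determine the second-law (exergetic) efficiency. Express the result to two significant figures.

0.31

COP_actual = Q̇_C/Ẇ = 0.4050/0.6780 = 0.5973.
In absolute terms T_C = 194.26 K and T_H = 293.48 K, so ΔT = 99.22 K.
COP_Carnot = T_C/ΔT = 194.26/99.22 = 1.958.
η_II = COP_actual/COP_Carnot = 0.5973/1.958 = 0.3051.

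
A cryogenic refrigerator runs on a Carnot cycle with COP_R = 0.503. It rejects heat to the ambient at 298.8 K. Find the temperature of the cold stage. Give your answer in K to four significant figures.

For a Carnot refrigerator COP_R = T_C/(T_H − T_C), so T_C = COP·T_H/(1 + COP).
With T_H = 298.80 K, T_C = 0.503 × 298.80/1.503 = 100.00 K.

100.0 K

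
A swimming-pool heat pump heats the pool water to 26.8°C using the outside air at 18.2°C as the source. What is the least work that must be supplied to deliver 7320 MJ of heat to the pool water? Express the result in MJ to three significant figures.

210 MJ

In absolute terms T_C = 291.35 K and T_H = 299.95 K, so ΔT = 8.600 K.
The reversible limit is COP_HP = T_H/ΔT = 34.88, so W_min = Q_H/COP = Q_H·ΔT/T_H.
W_min = 7320 × 8.600/299.95 = 209.9 MJ.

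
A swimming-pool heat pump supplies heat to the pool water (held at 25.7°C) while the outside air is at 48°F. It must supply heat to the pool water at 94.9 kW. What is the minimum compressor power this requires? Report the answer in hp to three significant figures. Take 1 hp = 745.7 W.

In absolute terms T_C = 282.04 K and T_H = 298.85 K, so ΔT = 16.81 K.
COP_Carnot = T_H/ΔT = 298.85/16.81 = 17.78.
Ẇ_min = Q̇/COP_Carnot = 94.90/17.78 = 5.338 kW = 7.159 hp.

7.16 hp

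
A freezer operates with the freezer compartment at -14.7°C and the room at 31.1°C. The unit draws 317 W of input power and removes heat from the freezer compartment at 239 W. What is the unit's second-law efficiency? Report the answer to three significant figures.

0.134

COP_actual = Q̇_C/Ẇ = 239.0/317.0 = 0.7539.
In absolute terms T_C = 258.45 K and T_H = 304.25 K, so ΔT = 45.80 K.
COP_Carnot = T_C/ΔT = 258.45/45.80 = 5.643.
η_II = COP_actual/COP_Carnot = 0.7539/5.643 = 0.1336.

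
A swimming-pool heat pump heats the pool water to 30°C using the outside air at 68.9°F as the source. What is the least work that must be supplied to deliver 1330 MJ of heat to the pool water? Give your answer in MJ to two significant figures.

42 MJ

In absolute terms T_C = 293.65 K and T_H = 303.15 K, so ΔT = 9.500 K.
The reversible limit is COP_HP = T_H/ΔT = 31.91, so W_min = Q_H/COP = Q_H·ΔT/T_H.
W_min = 1330 × 9.500/303.15 = 41.68 MJ.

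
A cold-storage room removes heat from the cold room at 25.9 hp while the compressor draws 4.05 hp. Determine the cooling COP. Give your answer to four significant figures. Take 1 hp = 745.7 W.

6.395

The first law gives Q̇_H = Q̇_C + Ẇ, so the three rates are Q̇_C = 25.90, Q̇_H = 29.95, Ẇ = 4.050 hp.
COP_R = Q̇_C/Ẇ = 25.90/4.050 = 6.395.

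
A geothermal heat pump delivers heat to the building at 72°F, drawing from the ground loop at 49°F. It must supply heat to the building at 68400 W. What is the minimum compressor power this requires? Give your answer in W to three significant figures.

In absolute terms T_C = 282.59 K and T_H = 295.37 K, so ΔT = 12.78 K.
COP_Carnot = T_H/ΔT = 295.37/12.78 = 23.12.
Ẇ_min = Q̇/COP_Carnot = 68400/23.12 = 2959 W.

2960 W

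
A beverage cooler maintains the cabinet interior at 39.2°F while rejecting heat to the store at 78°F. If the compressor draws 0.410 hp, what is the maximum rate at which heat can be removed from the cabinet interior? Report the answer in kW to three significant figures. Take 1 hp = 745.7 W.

In absolute terms T_C = 277.15 K and T_H = 298.71 K, so ΔT = 21.56 K.
COP_Carnot = T_C/ΔT = 277.15/21.56 = 12.86.
Q̇_max = COP_Carnot × Ẇ = 12.86 × 0.4100 hp = 5.272 hp = 3.931 kW.

3.93 kW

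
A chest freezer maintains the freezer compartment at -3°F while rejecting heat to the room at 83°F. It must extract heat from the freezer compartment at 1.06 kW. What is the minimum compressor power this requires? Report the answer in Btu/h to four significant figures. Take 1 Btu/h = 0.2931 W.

In absolute terms T_C = 253.71 K and T_H = 301.48 K, so ΔT = 47.78 K.
COP_Carnot = T_C/ΔT = 253.71/47.78 = 5.310.
Ẇ_min = Q̇/COP_Carnot = 1.060/5.310 = 0.1996 kW = 681.1 Btu/h.

681.1 Btu/h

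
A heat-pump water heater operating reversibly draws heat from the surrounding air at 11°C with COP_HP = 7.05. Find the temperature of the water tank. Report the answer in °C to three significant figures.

COP_HP = T_H/(T_H − T_C) rearranges to T_H = COP·T_C/(COP − 1).
With T_C = 284.15 K, T_H = 7.05 × 284.15/6.050 = 331.12 K.
Converting, 331.12 K = 57.97°C.

58.0 °C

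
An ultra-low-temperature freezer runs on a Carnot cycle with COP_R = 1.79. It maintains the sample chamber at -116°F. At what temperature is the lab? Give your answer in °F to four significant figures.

75.99 °F

COP_R = T_C/(T_H − T_C) gives T_H − T_C = T_C/COP.
With T_C = 190.93 K, T_H = 190.93 × (1 + 1/1.79) = 297.59 K.
Converting, 297.59 K = 75.99°F.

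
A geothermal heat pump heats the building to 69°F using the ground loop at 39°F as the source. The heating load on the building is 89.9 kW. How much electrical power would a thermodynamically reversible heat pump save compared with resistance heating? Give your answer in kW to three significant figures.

In absolute terms T_C = 277.04 K and T_H = 293.71 K, so ΔT = 16.67 K.
COP_Carnot = T_H/ΔT = 293.71/16.67 = 17.62.
Resistance heating needs Ẇ_res = Q̇_H = 89.90 kW; the reversible heat pump needs only Ẇ_hp = Q̇_H/COP = 5.101 kW.
Saving = 89.90 − 5.101 = 84.80 kW.

84.8 kW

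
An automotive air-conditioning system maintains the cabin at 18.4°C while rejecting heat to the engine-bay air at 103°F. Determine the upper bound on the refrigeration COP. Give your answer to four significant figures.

In absolute terms T_C = 291.55 K and T_H = 312.59 K, so ΔT = 21.04 K.
For a reversible cycle, COP_Carnot = T_C/ΔT = 291.55/21.04 = 13.85.

13.85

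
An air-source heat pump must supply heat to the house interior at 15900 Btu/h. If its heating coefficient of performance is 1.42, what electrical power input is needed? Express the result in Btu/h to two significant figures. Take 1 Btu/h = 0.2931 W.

11000 Btu/h

Ẇ = Q̇_H/COP_HP = 15900/1.42 = 11200 Btu/h.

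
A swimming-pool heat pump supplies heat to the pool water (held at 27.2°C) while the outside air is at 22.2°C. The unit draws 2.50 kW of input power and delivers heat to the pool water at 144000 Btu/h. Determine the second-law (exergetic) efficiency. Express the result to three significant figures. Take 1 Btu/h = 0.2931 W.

Converting, Q̇_H = 144000 Btu/h = 42.21 kW, so COP_actual = Q̇_H/Ẇ = 42.21/2.500 = 16.88.
In absolute terms T_C = 295.35 K and T_H = 300.35 K, so ΔT = 5.000 K.
COP_Carnot = T_H/ΔT = 300.35/5.000 = 60.07.
η_II = COP_actual/COP_Carnot = 16.88/60.07 = 0.2810.

0.281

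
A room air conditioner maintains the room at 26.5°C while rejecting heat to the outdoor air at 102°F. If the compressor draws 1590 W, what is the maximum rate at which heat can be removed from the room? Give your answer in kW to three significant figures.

In absolute terms T_C = 299.65 K and T_H = 312.04 K, so ΔT = 12.39 K.
COP_Carnot = T_C/ΔT = 299.65/12.39 = 24.19.
Q̇_max = COP_Carnot × Ẇ = 24.19 × 1590 W = 38460 W = 38.46 kW.

38.5 kW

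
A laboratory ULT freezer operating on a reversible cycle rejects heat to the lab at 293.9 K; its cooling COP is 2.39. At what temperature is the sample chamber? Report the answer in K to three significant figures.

207 K

For a Carnot refrigerator COP_R = T_C/(T_H − T_C), so T_C = COP·T_H/(1 + COP).
With T_H = 293.90 K, T_C = 2.39 × 293.90/3.390 = 207.20 K.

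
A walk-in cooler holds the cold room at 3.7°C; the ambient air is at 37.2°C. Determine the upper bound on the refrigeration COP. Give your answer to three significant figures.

8.26

In absolute terms T_C = 276.85 K and T_H = 310.35 K, so ΔT = 33.50 K.
For a reversible cycle, COP_Carnot = T_C/ΔT = 276.85/33.50 = 8.264.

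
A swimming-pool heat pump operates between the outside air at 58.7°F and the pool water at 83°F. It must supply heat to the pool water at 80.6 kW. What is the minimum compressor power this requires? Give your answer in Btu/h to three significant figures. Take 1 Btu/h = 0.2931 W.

In absolute terms T_C = 287.98 K and T_H = 301.48 K, so ΔT = 13.50 K.
COP_Carnot = T_H/ΔT = 301.48/13.50 = 22.33.
Ẇ_min = Q̇/COP_Carnot = 80.60/22.33 = 3.609 kW = 12310 Btu/h.

12300 Btu/h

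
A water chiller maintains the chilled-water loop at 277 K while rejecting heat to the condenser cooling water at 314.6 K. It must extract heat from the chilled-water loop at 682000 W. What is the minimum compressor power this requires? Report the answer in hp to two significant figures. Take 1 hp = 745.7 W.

The reservoir spacing is ΔT = 314.6 − 277 = 37.60 K.
COP_Carnot = T_C/ΔT = 277.00/37.60 = 7.367.
Ẇ_min = Q̇/COP_Carnot = 682000/7.367 = 92570 W = 124.1 hp.

120 hp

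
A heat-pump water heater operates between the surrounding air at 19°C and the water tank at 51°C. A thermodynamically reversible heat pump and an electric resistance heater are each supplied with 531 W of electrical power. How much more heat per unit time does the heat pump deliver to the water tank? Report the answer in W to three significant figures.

In absolute terms T_C = 292.15 K and T_H = 324.15 K, so ΔT = 32.00 K.
COP_Carnot = T_H/ΔT = 324.15/32.00 = 10.13.
The heat pump delivers Q̇_H = COP × Ẇ = 5379 W; the resistance heater delivers Ẇ = 531.0 W.
Extra = (COP − 1)·Ẇ = 4848 W.

4850 W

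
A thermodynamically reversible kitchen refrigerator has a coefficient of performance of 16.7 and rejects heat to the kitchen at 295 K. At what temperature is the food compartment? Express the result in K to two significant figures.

For a Carnot refrigerator COP_R = T_C/(T_H − T_C), so T_C = COP·T_H/(1 + COP).
With T_H = 295.00 K, T_C = 16.7 × 295.00/17.70 = 278.33 K.

280 K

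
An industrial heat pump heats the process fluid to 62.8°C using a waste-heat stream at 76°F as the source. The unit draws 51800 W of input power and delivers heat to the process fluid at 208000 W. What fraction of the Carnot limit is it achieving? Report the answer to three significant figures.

COP_actual = Q̇_H/Ẇ = 208000/51800 = 4.015.
In absolute terms T_C = 297.59 K and T_H = 335.95 K, so ΔT = 38.36 K.
COP_Carnot = T_H/ΔT = 335.95/38.36 = 8.759.
η_II = COP_actual/COP_Carnot = 4.015/8.759 = 0.4584.

0.458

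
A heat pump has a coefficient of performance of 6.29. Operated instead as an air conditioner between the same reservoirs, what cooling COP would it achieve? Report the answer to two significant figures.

5.3

Since Q_H = Q_C + W for any cycle, COP_R = Q_C/W = Q_H/W − 1.
COP_R = 6.29 − 1 = 5.29.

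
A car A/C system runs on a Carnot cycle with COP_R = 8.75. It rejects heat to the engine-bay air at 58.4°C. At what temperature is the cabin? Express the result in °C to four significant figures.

24.39 °C

For a Carnot refrigerator COP_R = T_C/(T_H − T_C), so T_C = COP·T_H/(1 + COP).
With T_H = 331.55 K, T_C = 8.75 × 331.55/9.750 = 297.54 K.
Converting, 297.54 K = 24.39°C.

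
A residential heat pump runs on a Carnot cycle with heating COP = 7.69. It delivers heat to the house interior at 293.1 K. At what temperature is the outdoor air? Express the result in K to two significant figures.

250 K

COP_HP = T_H/(T_H − T_C) gives T_H − T_C = T_H/COP.
With T_H = 293.10 K, T_C = 293.10 × (1 − 1/7.69) = 254.99 K.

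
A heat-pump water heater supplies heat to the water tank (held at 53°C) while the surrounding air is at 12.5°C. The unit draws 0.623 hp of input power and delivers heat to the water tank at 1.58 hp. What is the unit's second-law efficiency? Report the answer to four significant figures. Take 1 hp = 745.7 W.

0.3149

COP_actual = Q̇_H/Ẇ = 1.580/0.6230 = 2.536.
In absolute terms T_C = 285.65 K and T_H = 326.15 K, so ΔT = 40.50 K.
COP_Carnot = T_H/ΔT = 326.15/40.50 = 8.053.
η_II = COP_actual/COP_Carnot = 2.536/8.053 = 0.3149.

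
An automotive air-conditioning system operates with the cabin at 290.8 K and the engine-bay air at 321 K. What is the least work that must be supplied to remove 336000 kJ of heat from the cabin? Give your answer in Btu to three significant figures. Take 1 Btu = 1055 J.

The reservoir spacing is ΔT = 321 − 290.8 = 30.20 K.
The reversible limit is COP_R = T_C/ΔT = 9.629, so W_min = Q_C/COP = Q_C·ΔT/T_C.
W_min = 336000 × 30.20/290.80 = 34890 kJ = 33070 Btu.

33100 Btu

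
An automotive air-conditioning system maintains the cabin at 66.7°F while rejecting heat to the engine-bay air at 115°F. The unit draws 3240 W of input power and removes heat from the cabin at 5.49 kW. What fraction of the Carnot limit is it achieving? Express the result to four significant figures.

0.1555

Converting, Q̇_C = 5.490 kW = 5490 W, so COP_actual = Q̇_C/Ẇ = 5490/3240 = 1.694.
In absolute terms T_C = 292.43 K and T_H = 319.26 K, so ΔT = 26.83 K.
COP_Carnot = T_C/ΔT = 292.43/26.83 = 10.90.
η_II = COP_actual/COP_Carnot = 1.694/10.90 = 0.1555.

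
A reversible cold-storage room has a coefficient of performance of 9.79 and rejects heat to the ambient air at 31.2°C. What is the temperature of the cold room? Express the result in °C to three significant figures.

2.99 °C

For a Carnot refrigerator COP_R = T_C/(T_H − T_C), so T_C = COP·T_H/(1 + COP).
With T_H = 304.35 K, T_C = 9.79 × 304.35/10.79 = 276.14 K.
Converting, 276.14 K = 2.99°C.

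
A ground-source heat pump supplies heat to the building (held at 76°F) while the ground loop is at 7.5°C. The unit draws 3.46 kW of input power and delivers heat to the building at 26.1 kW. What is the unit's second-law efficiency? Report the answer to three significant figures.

0.430

COP_actual = Q̇_H/Ẇ = 26.10/3.460 = 7.543.
In absolute terms T_C = 280.65 K and T_H = 297.59 K, so ΔT = 16.94 K.
COP_Carnot = T_H/ΔT = 297.59/16.94 = 17.56.
η_II = COP_actual/COP_Carnot = 7.543/17.56 = 0.4295.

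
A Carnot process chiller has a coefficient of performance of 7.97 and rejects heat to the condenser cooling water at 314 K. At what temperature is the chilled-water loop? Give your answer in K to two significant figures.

For a Carnot refrigerator COP_R = T_C/(T_H − T_C), so T_C = COP·T_H/(1 + COP).
With T_H = 314.00 K, T_C = 7.97 × 314.00/8.970 = 278.99 K.

280 K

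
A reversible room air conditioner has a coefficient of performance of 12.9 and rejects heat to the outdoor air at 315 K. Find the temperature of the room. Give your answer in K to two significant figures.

290 K

For a Carnot refrigerator COP_R = T_C/(T_H − T_C), so T_C = COP·T_H/(1 + COP).
With T_H = 315.00 K, T_C = 12.9 × 315.00/13.90 = 292.34 K.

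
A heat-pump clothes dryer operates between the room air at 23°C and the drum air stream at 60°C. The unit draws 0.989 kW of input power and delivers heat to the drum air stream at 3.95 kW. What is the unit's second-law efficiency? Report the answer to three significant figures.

0.444

COP_actual = Q̇_H/Ẇ = 3.950/0.9890 = 3.994.
In absolute terms T_C = 296.15 K and T_H = 333.15 K, so ΔT = 37.00 K.
COP_Carnot = T_H/ΔT = 333.15/37.00 = 9.004.
η_II = COP_actual/COP_Carnot = 3.994/9.004 = 0.4436.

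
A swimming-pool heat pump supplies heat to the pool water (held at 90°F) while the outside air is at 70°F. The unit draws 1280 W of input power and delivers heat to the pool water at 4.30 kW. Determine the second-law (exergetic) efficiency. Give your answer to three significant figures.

0.122

Converting, Q̇_H = 4.300 kW = 4300 W, so COP_actual = Q̇_H/Ẇ = 4300/1280 = 3.359.
In absolute terms T_C = 294.26 K and T_H = 305.37 K, so ΔT = 11.11 K.
COP_Carnot = T_H/ΔT = 305.37/11.11 = 27.48.
η_II = COP_actual/COP_Carnot = 3.359/27.48 = 0.1222.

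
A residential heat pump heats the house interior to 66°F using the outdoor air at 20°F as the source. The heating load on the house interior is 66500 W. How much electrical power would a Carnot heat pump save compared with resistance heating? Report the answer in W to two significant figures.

61000 W

In absolute terms T_C = 266.48 K and T_H = 292.04 K, so ΔT = 25.56 K.
COP_Carnot = T_H/ΔT = 292.04/25.56 = 11.43.
Resistance heating needs Ẇ_res = Q̇_H = 66500 W; the reversible heat pump needs only Ẇ_hp = Q̇_H/COP = 5819 W.
Saving = 66500 − 5819 = 60680 W.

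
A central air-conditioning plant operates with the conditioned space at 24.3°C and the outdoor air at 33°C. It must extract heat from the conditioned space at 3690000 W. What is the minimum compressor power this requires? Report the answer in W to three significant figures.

108000 W

In absolute terms T_C = 297.45 K and T_H = 306.15 K, so ΔT = 8.700 K.
COP_Carnot = T_C/ΔT = 297.45/8.700 = 34.19.
Ẇ_min = Q̇/COP_Carnot = 3690000/34.19 = 107900 W.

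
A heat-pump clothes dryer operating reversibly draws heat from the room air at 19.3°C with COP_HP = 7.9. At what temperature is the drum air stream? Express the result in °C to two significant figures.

COP_HP = T_H/(T_H − T_C) rearranges to T_H = COP·T_C/(COP − 1).
With T_C = 292.45 K, T_H = 7.9 × 292.45/6.900 = 334.83 K.
Converting, 334.83 K = 61.68°C.

62 °C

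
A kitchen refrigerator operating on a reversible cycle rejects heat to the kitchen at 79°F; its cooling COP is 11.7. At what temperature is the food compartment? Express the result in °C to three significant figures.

2.55 °C

For a Carnot refrigerator COP_R = T_C/(T_H − T_C), so T_C = COP·T_H/(1 + COP).
With T_H = 299.26 K, T_C = 11.7 × 299.26/12.70 = 275.70 K.
Converting, 275.70 K = 2.55°C.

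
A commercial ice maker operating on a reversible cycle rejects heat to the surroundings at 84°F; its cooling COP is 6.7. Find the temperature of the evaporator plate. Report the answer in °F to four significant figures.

13.39 °F

For a Carnot refrigerator COP_R = T_C/(T_H − T_C), so T_C = COP·T_H/(1 + COP).
With T_H = 302.04 K, T_C = 6.7 × 302.04/7.700 = 262.81 K.
Converting, 262.81 K = 13.39°F.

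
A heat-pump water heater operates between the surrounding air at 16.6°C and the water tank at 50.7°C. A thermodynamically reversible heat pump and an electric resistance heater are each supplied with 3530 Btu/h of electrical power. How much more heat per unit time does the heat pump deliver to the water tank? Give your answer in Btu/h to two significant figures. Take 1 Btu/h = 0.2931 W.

In absolute terms T_C = 289.75 K and T_H = 323.85 K, so ΔT = 34.10 K.
COP_Carnot = T_H/ΔT = 323.85/34.10 = 9.497.
The heat pump delivers Q̇_H = COP × Ẇ = 33520 Btu/h; the resistance heater delivers Ẇ = 3530 Btu/h.
Extra = (COP − 1)·Ẇ = 29990 Btu/h.

30000 Btu/h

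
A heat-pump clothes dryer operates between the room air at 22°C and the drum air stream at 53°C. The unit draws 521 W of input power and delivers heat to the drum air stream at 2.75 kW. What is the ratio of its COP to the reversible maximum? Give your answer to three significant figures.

0.502

Converting, Q̇_H = 2.750 kW = 2750 W, so COP_actual = Q̇_H/Ẇ = 2750/521.0 = 5.278.
In absolute terms T_C = 295.15 K and T_H = 326.15 K, so ΔT = 31.00 K.
COP_Carnot = T_H/ΔT = 326.15/31.00 = 10.52.
η_II = COP_actual/COP_Carnot = 5.278/10.52 = 0.5017.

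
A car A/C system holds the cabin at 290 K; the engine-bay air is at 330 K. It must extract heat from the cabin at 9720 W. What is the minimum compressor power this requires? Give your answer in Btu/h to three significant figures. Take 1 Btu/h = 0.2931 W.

The reservoir spacing is ΔT = 330 − 290 = 40.00 K.
COP_Carnot = T_C/ΔT = 290.00/40.00 = 7.250.
Ẇ_min = Q̇/COP_Carnot = 9720/7.250 = 1341 W = 4574 Btu/h.

4570 Btu/h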